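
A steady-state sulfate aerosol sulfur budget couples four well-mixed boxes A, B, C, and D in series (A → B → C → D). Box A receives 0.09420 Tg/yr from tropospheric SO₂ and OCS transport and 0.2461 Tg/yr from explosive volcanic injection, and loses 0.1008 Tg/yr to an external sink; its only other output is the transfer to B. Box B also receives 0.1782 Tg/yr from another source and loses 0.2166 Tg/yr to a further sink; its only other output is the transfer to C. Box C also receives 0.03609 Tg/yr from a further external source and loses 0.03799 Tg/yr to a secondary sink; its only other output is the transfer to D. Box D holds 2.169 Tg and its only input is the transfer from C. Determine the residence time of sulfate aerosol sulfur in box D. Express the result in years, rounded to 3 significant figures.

10.9 yr

Box A: F(A→B) = (0.09420 + 0.2461) − 0.1008 = 0.23950 Tg/yr.
Box B: F(B→C) = (0.23950 + 0.1782) − 0.2166 = 0.20110 Tg/yr.
Box C: F(C→D) = (0.20110 + 0.03609) − 0.03799 = 0.19920 Tg/yr.
Box D throughput = its input = 0.19920 Tg/yr; τ = 2.169 / 0.19920 = 10.89 yr.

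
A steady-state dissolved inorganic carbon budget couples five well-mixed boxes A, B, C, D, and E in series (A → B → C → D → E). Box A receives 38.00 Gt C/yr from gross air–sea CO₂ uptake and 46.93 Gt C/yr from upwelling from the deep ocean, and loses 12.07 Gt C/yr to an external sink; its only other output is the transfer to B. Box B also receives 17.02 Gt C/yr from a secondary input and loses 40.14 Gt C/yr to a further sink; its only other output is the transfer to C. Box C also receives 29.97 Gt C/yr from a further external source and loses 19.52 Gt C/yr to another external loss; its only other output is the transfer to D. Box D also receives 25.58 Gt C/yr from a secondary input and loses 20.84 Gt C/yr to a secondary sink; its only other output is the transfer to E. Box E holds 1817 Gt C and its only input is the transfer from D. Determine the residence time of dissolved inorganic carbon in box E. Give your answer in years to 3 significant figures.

28.0 yr

Box A: F(A→B) = (38.00 + 46.93) − 12.07 = 72.860 Gt C/yr.
Box B: F(B→C) = (72.860 + 17.02) − 40.14 = 49.740 Gt C/yr.
Box C: F(C→D) = (49.740 + 29.97) − 19.52 = 60.190 Gt C/yr.
Box D: F(D→E) = (60.190 + 25.58) − 20.84 = 64.930 Gt C/yr.
Box E throughput = its input = 64.930 Gt C/yr; τ = 1817 / 64.930 = 27.98 yr.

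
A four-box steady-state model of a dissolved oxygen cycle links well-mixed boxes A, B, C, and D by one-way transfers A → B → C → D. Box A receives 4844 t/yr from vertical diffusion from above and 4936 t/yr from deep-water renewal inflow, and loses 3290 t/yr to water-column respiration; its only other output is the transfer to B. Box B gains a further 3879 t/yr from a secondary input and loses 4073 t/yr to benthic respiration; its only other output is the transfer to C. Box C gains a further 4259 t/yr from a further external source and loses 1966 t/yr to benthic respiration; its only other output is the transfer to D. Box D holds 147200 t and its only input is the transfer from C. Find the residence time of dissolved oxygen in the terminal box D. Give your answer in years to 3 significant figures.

17.1 yr

Box A: F(A→B) = (4844 + 4936) − 3290 = 6490.0 t/yr.
Box B: F(B→C) = (6490.0 + 3879) − 4073 = 6296.0 t/yr.
Box C: F(C→D) = (6296.0 + 4259) − 1966 = 8589.0 t/yr.
Box D throughput = its input = 8589.0 t/yr; τ = 147200 / 8589.0 = 17.14 yr.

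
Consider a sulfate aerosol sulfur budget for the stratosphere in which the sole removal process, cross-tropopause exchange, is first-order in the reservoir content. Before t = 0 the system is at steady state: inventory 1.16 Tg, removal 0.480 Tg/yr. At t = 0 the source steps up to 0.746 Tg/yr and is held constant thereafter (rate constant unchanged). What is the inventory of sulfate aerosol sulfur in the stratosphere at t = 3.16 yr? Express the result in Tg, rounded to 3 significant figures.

1.63 Tg

τ = M₀/F₀ = 1.16/0.480 = 2.417 yr; rate constant k = 1/τ.
New steady state M_∞ = F₁/k = F₁·τ = 0.746 × 2.417 = 1.8028 Tg.
M(t) = M_∞ + (M₀ − M_∞)·e^(−t/τ); t/τ = 3.16/2.417 = 1.308, so e^(−t/τ) = 0.2705.
M(t) = 1.8028 − 0.6428 × 0.2705 = 1.6290 Tg.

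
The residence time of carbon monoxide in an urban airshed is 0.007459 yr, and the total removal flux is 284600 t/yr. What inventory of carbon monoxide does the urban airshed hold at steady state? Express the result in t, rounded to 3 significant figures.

τ = M/F ⇒ M = τ × F = 0.007459 × 284600 = 2123 t.

2120 t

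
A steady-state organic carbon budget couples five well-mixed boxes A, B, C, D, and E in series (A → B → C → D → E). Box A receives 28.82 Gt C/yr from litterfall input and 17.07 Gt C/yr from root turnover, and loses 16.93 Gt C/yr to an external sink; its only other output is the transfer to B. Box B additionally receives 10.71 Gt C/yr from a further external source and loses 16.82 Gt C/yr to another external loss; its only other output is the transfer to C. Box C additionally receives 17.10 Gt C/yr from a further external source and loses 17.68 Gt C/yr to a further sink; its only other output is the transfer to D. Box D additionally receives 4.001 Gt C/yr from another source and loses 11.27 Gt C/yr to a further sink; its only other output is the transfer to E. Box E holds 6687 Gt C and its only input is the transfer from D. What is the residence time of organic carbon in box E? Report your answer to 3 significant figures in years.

446 yr

Box A: F(A→B) = (28.82 + 17.07) − 16.93 = 28.960 Gt C/yr.
Box B: F(B→C) = (28.960 + 10.71) − 16.82 = 22.850 Gt C/yr.
Box C: F(C→D) = (22.850 + 17.10) − 17.68 = 22.270 Gt C/yr.
Box D: F(D→E) = (22.270 + 4.001) − 11.27 = 15.001 Gt C/yr.
Box E throughput = its input = 15.001 Gt C/yr; τ = 6687 / 15.001 = 445.8 yr.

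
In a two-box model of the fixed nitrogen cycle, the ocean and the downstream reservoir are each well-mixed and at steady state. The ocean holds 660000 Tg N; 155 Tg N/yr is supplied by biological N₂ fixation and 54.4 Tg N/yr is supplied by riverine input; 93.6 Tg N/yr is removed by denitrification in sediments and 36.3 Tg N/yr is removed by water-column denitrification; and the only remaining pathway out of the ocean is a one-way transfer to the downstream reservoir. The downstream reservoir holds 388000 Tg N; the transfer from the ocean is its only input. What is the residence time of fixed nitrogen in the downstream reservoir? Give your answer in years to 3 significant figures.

4880 yr

Balance the ocean: ΣF_in = 155 + 54.4 = 209.40 Tg N/yr.
Transfer to the downstream reservoir = ΣF_in − (93.6 + 36.3) = 79.500 Tg N/yr.
At steady state the output of the downstream reservoir equals its input, 79.500 Tg N/yr.
τ = M / F = 388000 / 79.500 = 4881 yr.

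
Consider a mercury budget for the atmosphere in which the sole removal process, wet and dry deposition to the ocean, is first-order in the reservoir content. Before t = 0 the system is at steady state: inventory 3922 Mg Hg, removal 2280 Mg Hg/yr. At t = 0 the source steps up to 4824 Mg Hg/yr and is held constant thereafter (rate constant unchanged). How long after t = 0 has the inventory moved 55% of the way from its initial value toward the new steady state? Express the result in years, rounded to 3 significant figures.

1.37 yr

τ = M₀/F₀ = 3922/2280 = 1.720 yr.
The remaining gap fraction is e^(−t/τ); 55% covered ⇒ e^(−t/τ) = 0.450.
t = −τ ln(0.450) = 1.720 × 0.7985 = 1.374 yr.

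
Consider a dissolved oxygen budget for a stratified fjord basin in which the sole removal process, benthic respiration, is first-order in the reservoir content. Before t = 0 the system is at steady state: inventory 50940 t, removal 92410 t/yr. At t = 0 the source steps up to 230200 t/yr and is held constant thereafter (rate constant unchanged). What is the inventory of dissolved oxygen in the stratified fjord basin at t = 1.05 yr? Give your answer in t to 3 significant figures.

116000 t

Residence time τ = M₀/F₀ = 0.5512 yr. The eventual steady state is M_∞ = M₀·(F₁/F₀) = 50940 × 230200/92410 = 126900 t.
The anomaly ΔM(t) = M(t) − M_∞ decays as ΔM₀·e^(−t/τ) with ΔM₀ = 50940 − 126900 = −75960 t.
At t = 1.05 yr, e^(−t/τ) = e^(−1.905) = 0.1489, so ΔM = −11310 t and M = 126900 − 11310 = 115590 t.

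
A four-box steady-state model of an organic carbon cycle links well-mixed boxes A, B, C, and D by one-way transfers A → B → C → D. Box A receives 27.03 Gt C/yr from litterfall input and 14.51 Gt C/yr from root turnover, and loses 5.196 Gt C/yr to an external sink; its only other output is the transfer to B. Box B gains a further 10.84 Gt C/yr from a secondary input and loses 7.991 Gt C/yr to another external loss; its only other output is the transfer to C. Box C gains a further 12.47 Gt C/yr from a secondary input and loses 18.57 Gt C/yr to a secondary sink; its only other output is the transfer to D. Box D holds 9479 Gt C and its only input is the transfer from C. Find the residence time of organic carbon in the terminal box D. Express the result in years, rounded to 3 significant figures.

286 yr

Box A: F(A→B) = (27.03 + 14.51) − 5.196 = 36.344 Gt C/yr.
Box B: F(B→C) = (36.344 + 10.84) − 7.991 = 39.193 Gt C/yr.
Box C: F(C→D) = (39.193 + 12.47) − 18.57 = 33.093 Gt C/yr.
Box D throughput = its input = 33.093 Gt C/yr; τ = 9479 / 33.093 = 286.4 yr.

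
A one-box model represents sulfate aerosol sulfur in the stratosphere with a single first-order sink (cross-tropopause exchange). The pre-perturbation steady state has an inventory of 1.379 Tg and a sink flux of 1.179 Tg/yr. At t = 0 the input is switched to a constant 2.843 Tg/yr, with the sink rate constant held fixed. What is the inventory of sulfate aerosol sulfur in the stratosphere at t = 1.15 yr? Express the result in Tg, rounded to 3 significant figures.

τ = M₀/F₀ = 1.379/1.179 = 1.170 yr; rate constant k = 1/τ.
New steady state M_∞ = F₁/k = F₁·τ = 2.843 × 1.170 = 3.3253 Tg.
M(t) = M_∞ + (M₀ − M_∞)·e^(−t/τ); t/τ = 1.15/1.170 = 0.9832, so e^(−t/τ) = 0.3741.
M(t) = 3.3253 − 1.946 × 0.3741 = 2.5972 Tg.

2.60 Tg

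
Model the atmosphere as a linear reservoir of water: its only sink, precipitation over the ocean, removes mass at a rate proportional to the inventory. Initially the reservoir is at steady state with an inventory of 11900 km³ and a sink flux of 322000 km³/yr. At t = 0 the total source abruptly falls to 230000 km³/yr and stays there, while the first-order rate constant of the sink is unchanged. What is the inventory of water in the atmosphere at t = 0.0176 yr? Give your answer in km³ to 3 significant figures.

10600 km³

The sink rate constant is k = F₀/M₀ = 322000/11900 = 27.06 yr⁻¹.
Solving dM/dt = F₁ − kM with M(0) = M₀ gives M(t) = F₁/k + (M₀ − F₁/k)·e^(−kt).
F₁/k = 230000/27.06 = 8500.0 km³; kt = 27.06 × 0.0176 = 0.4762, e^(−kt) = 0.6211.
M(0.0176) = 8500.0 + (11900 − 8500.0) × 0.6211 = 8500.0 + 2112 = 10612 km³.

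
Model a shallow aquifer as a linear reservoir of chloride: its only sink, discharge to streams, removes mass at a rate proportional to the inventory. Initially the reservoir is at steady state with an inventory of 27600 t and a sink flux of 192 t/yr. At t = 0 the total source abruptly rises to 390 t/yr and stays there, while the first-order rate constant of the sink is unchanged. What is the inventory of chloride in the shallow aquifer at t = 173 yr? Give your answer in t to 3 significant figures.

47500 t

Residence time τ = M₀/F₀ = 143.8 yr. The eventual steady state is M_∞ = M₀·(F₁/F₀) = 27600 × 390/192 = 56062 t.
The anomaly ΔM(t) = M(t) − M_∞ decays as ΔM₀·e^(−t/τ) with ΔM₀ = 27600 − 56062 = −28460 t.
At t = 173 yr, e^(−t/τ) = e^(−1.203) = 0.3001, so ΔM = −8543 t and M = 56062 − 8543 = 47520 t.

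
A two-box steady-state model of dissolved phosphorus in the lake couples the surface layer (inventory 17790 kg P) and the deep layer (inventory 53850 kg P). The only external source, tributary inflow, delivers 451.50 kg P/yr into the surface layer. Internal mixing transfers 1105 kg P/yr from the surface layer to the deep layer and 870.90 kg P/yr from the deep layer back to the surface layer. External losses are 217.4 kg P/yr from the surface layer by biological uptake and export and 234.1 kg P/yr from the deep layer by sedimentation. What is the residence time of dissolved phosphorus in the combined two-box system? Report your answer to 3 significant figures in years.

For the system as a whole, the A↔B exchange is internal and contributes nothing to the throughput; only the external sinks remove mass.
M_total = 17790 + 53850 = 71640 kg P.
ΣF_external_out = 217.4 + 234.1 = 451.50 kg P/yr.
τ = M_total / ΣF_ext = 71640 / 451.50 = 158.7 yr.

159 yr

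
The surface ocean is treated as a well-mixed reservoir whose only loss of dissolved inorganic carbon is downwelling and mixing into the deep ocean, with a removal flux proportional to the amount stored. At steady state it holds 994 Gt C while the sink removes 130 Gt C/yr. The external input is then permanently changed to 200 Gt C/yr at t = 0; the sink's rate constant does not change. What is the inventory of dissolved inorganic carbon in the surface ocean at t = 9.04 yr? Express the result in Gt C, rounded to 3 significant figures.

Residence time τ = M₀/F₀ = 7.646 yr. The eventual steady state is M_∞ = M₀·(F₁/F₀) = 994 × 200/130 = 1529.2 Gt C.
The anomaly ΔM(t) = M(t) − M_∞ decays as ΔM₀·e^(−t/τ) with ΔM₀ = 994 − 1529.2 = −535.2 Gt C.
At t = 9.04 yr, e^(−t/τ) = e^(−1.182) = 0.3066, so ΔM = −164.1 Gt C and M = 1529.2 − 164.1 = 1365.1 Gt C.

1370 Gt C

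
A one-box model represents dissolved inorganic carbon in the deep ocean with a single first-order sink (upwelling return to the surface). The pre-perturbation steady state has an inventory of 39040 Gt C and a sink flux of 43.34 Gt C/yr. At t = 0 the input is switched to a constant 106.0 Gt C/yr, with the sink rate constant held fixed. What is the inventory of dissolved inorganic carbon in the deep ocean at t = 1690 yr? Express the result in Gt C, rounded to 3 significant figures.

86800 Gt C

τ = M₀/F₀ = 39040/43.34 = 900.8 yr; rate constant k = 1/τ.
New steady state M_∞ = F₁/k = F₁·τ = 106.0 × 900.8 = 95483 Gt C.
M(t) = M_∞ + (M₀ − M_∞)·e^(−t/τ); t/τ = 1690/900.8 = 1.876, so e^(−t/τ) = 0.1532.
M(t) = 95483 − 56440 × 0.1532 = 86837 Gt C.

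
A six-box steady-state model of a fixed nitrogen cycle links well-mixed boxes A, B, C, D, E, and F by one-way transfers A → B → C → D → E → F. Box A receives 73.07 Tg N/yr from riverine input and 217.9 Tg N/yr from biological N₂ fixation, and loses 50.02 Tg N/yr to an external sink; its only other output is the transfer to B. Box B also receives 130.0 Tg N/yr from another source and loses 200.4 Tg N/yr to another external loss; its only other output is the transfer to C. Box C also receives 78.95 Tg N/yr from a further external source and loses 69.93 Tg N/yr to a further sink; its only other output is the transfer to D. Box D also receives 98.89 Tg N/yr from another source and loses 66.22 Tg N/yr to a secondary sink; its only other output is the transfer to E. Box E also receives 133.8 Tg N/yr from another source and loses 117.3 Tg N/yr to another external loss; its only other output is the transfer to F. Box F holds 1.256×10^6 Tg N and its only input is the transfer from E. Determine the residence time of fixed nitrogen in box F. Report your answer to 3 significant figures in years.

Box A: F(A→B) = (73.07 + 217.9) − 50.02 = 240.95 Tg N/yr.
Box B: F(B→C) = (240.95 + 130.0) − 200.4 = 170.55 Tg N/yr.
Box C: F(C→D) = (170.55 + 78.95) − 69.93 = 179.57 Tg N/yr.
Box D: F(D→E) = (179.57 + 98.89) − 66.22 = 212.24 Tg N/yr.
Box E: F(E→F) = (212.24 + 133.8) − 117.3 = 228.74 Tg N/yr.
Box F throughput = its input = 228.74 Tg N/yr; τ = 1.256×10^6 / 228.74 = 5491 yr.

5490 yr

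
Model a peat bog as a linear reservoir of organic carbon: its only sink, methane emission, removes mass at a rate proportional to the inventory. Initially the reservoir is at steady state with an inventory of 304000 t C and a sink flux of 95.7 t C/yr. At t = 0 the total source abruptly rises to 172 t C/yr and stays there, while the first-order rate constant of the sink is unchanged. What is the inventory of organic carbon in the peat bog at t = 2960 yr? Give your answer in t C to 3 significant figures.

τ = M₀/F₀ = 304000/95.7 = 3177 yr; rate constant k = 1/τ.
New steady state M_∞ = F₁/k = F₁·τ = 172 × 3177 = 546370 t C.
M(t) = M_∞ + (M₀ − M_∞)·e^(−t/τ); t/τ = 2960/3177 = 0.9318, so e^(−t/τ) = 0.3938.
M(t) = 546370 − 242400 × 0.3938 = 450920 t C.

451000 t C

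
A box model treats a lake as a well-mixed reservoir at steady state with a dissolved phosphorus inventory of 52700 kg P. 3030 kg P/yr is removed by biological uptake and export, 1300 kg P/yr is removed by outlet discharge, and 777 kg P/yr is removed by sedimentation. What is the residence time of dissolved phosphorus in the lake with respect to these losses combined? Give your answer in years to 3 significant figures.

Total removal = 3030 + 1300 + 777.0 = 5107.0 kg P/yr.
τ = M / ΣF_out = 52700 / 5107.0 = 10.32 yr.

10.3 yr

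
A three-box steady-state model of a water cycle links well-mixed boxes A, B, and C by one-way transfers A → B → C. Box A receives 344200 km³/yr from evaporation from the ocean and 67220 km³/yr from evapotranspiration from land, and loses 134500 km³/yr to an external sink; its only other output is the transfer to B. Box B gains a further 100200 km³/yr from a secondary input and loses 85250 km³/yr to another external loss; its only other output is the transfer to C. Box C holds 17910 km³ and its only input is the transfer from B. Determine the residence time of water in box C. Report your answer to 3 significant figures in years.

0.0614 yr

Box A: F(A→B) = (344200 + 67220) − 134500 = 276920 km³/yr.
Box B: F(B→C) = (276920 + 100200) − 85250 = 291870 km³/yr.
Box C throughput = its input = 291870 km³/yr; τ = 17910 / 291870 = 0.06136 yr.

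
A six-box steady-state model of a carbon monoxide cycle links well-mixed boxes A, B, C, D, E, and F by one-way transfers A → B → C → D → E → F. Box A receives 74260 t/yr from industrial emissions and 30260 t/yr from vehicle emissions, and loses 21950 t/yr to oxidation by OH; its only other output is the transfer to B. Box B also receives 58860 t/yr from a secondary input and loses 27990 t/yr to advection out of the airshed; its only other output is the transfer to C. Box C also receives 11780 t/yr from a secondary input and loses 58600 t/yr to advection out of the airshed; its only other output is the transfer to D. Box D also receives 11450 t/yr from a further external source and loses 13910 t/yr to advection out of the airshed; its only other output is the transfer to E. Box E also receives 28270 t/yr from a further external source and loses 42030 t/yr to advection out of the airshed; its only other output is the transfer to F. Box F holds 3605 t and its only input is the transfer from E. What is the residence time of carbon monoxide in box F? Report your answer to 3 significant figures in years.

0.0715 yr

Box A: F(A→B) = (74260 + 30260) − 21950 = 82570 t/yr.
Box B: F(B→C) = (82570 + 58860) − 27990 = 113440 t/yr.
Box C: F(C→D) = (113440 + 11780) − 58600 = 66620 t/yr.
Box D: F(D→E) = (66620 + 11450) − 13910 = 64160 t/yr.
Box E: F(E→F) = (64160 + 28270) − 42030 = 50400 t/yr.
Box F throughput = its input = 50400 t/yr; τ = 3605 / 50400 = 0.07153 yr.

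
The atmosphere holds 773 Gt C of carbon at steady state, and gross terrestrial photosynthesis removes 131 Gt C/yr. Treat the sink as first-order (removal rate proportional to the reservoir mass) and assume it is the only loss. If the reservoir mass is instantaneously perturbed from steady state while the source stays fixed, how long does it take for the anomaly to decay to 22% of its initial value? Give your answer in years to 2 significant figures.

For a linear reservoir the anomaly decays as exp(−t/τ) with τ = M/F = 773/131 = 5.901 yr.
exp(−t/τ) = 0.22 ⇒ t = −τ ln(0.22) = 5.901 × 1.514 = 8.935 yr.

8.9 yr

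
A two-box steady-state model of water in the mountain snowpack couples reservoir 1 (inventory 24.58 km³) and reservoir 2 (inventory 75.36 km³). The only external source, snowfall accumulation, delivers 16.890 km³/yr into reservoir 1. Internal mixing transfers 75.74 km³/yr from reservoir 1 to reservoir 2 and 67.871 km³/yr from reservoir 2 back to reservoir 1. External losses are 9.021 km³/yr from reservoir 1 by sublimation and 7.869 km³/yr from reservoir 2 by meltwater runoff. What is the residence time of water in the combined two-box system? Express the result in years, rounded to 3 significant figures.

Residence time in the combined system uses the total inventory and the total *external* removal — internal exchanges between the two boxes cancel.
M_total = 24.58 + 75.36 = 99.940 km³.
ΣF_external_out = 9.021 + 7.869 = 16.890 km³/yr.
τ = M_total / ΣF_ext = 99.940 / 16.890 = 5.917 yr.

5.92 yr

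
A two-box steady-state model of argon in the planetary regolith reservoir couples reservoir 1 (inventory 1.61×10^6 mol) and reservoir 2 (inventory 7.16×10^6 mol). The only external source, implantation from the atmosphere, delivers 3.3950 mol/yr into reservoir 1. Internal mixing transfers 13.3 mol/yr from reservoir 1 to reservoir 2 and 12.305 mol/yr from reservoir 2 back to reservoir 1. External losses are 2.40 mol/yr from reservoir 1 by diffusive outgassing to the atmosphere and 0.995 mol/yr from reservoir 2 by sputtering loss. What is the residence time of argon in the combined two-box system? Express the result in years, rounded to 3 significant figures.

Residence time in the combined system uses the total inventory and the total *external* removal — internal exchanges between the two boxes cancel.
M_total = 1.61×10^6 + 7.16×10^6 = 8.7700×10^6 mol.
ΣF_external_out = 2.40 + 0.995 = 3.3950 mol/yr.
τ = M_total / ΣF_ext = 8.7700×10^6 / 3.3950 = 2.583×10^6 yr.

2.58×10^6 yr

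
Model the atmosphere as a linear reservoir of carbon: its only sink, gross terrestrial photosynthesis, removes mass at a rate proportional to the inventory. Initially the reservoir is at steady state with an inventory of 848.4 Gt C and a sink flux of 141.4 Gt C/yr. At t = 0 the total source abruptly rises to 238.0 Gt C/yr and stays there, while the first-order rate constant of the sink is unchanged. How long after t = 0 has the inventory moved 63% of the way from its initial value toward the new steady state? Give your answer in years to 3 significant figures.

5.97 yr

τ = M₀/F₀ = 848.4/141.4 = 6.000 yr.
The remaining gap fraction is e^(−t/τ); 63% covered ⇒ e^(−t/τ) = 0.370.
t = −τ ln(0.370) = 6.000 × 0.9943 = 5.966 yr.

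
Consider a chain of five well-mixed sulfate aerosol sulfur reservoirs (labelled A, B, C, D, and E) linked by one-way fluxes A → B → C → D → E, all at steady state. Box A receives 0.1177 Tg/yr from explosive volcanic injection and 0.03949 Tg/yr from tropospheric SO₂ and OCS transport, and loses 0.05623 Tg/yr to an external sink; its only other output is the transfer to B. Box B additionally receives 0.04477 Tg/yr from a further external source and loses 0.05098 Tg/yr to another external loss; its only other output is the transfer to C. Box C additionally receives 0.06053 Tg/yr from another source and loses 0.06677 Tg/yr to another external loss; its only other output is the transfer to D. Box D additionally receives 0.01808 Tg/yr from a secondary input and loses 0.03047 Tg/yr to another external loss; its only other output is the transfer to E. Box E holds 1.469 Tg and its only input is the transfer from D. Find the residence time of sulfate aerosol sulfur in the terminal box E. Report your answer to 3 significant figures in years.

19.3 yr

Box A: F(A→B) = (0.1177 + 0.03949) − 0.05623 = 0.10096 Tg/yr.
Box B: F(B→C) = (0.10096 + 0.04477) − 0.05098 = 0.094750 Tg/yr.
Box C: F(C→D) = (0.094750 + 0.06053) − 0.06677 = 0.088510 Tg/yr.
Box D: F(D→E) = (0.088510 + 0.01808) − 0.03047 = 0.076120 Tg/yr.
Box E throughput = its input = 0.076120 Tg/yr; τ = 1.469 / 0.076120 = 19.30 yr.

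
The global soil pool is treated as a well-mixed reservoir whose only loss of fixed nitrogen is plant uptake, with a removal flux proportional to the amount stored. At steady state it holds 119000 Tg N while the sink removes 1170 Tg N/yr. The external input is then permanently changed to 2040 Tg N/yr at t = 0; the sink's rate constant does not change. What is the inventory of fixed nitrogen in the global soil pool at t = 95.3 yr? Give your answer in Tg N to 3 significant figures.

173000 Tg N

The sink rate constant is k = F₀/M₀ = 1170/119000 = 0.009832 yr⁻¹.
Solving dM/dt = F₁ − kM with M(0) = M₀ gives M(t) = F₁/k + (M₀ − F₁/k)·e^(−kt).
F₁/k = 2040/0.009832 = 207490 Tg N; kt = 0.009832 × 95.3 = 0.9370, e^(−kt) = 0.3918.
M(95.3) = 207490 + (119000 − 207490) × 0.3918 = 207490 − 34670 = 172820 Tg N.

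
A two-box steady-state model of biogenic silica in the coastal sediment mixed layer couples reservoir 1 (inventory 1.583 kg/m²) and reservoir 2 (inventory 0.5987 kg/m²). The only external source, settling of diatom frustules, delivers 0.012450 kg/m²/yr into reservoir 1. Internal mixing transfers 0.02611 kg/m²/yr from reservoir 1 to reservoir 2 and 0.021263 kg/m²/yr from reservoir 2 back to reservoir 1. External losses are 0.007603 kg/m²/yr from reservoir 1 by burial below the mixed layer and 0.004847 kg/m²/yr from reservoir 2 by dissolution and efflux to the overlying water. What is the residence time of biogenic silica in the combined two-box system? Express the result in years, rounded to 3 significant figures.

For the system as a whole, the A↔B exchange is internal and contributes nothing to the throughput; only the external sinks remove mass.
M_total = 1.583 + 0.5987 = 2.1817 kg/m².
ΣF_external_out = 0.007603 + 0.004847 = 0.012450 kg/m²/yr.
τ = M_total / ΣF_ext = 2.1817 / 0.012450 = 175.2 yr.

175 yr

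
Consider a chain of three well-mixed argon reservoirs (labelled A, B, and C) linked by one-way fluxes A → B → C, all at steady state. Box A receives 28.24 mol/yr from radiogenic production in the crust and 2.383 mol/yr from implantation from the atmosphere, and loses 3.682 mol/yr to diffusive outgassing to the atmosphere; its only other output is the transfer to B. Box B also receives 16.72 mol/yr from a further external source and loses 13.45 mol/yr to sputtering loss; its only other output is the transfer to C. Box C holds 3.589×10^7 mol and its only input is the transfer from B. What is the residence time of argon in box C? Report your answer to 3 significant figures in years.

1.19×10^6 yr

Box A: F(A→B) = (28.24 + 2.383) − 3.682 = 26.941 mol/yr.
Box B: F(B→C) = (26.941 + 16.72) − 13.45 = 30.211 mol/yr.
Box C throughput = its input = 30.211 mol/yr; τ = 3.589×10^7 / 30.211 = 1.188×10^6 yr.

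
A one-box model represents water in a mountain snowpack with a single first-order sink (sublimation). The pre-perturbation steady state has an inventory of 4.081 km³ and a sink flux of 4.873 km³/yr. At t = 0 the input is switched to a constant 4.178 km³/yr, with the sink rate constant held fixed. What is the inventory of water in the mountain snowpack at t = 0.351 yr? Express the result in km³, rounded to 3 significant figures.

The sink rate constant is k = F₀/M₀ = 4.873/4.081 = 1.194 yr⁻¹.
Solving dM/dt = F₁ − kM with M(0) = M₀ gives M(t) = F₁/k + (M₀ − F₁/k)·e^(−kt).
F₁/k = 4.178/1.194 = 3.4990 km³; kt = 1.194 × 0.351 = 0.4191, e^(−kt) = 0.6576.
M(0.351) = 3.4990 + (4.081 − 3.4990) × 0.6576 = 3.4990 + 0.3828 = 3.8817 km³.

3.88 km³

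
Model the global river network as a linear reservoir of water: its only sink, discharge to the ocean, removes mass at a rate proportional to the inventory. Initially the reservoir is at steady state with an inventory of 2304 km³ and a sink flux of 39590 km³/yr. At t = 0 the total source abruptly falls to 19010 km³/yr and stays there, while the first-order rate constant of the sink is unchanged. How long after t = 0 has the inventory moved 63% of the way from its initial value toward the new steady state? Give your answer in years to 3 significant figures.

τ = M₀/F₀ = 2304/39590 = 0.05820 yr.
The remaining gap fraction is e^(−t/τ); 63% covered ⇒ e^(−t/τ) = 0.370.
t = −τ ln(0.370) = 0.05820 × 0.9943 = 0.05786 yr.

0.0579 yr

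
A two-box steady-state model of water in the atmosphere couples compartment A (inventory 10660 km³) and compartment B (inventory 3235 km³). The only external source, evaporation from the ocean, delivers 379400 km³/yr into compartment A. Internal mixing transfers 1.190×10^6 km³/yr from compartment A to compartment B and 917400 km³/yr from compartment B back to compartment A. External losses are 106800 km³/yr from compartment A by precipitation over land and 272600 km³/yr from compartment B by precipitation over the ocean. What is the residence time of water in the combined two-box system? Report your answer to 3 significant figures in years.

0.0366 yr

Treat the two boxes together as one reservoir: the mixing fluxes between them are internal recycling, so τ = ΣM / Σ(external losses).
M_total = 10660 + 3235 = 13895 km³.
ΣF_external_out = 106800 + 272600 = 379400 km³/yr.
τ = M_total / ΣF_ext = 13895 / 379400 = 0.03662 yr.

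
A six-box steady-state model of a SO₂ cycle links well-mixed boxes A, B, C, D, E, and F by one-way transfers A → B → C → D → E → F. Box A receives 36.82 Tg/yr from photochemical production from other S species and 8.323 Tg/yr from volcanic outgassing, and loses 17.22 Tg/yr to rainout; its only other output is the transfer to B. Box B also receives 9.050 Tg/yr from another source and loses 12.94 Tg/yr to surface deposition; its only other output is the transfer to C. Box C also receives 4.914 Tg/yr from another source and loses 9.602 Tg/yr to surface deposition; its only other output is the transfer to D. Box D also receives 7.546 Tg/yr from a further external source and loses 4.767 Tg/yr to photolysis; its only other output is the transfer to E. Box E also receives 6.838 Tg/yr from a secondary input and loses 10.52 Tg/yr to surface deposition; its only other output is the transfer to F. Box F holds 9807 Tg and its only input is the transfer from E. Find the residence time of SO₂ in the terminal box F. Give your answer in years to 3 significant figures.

Box A: F(A→B) = (36.82 + 8.323) − 17.22 = 27.923 Tg/yr.
Box B: F(B→C) = (27.923 + 9.050) − 12.94 = 24.033 Tg/yr.
Box C: F(C→D) = (24.033 + 4.914) − 9.602 = 19.345 Tg/yr.
Box D: F(D→E) = (19.345 + 7.546) − 4.767 = 22.124 Tg/yr.
Box E: F(E→F) = (22.124 + 6.838) − 10.52 = 18.442 Tg/yr.
Box F throughput = its input = 18.442 Tg/yr; τ = 9807 / 18.442 = 531.8 yr.

532 yr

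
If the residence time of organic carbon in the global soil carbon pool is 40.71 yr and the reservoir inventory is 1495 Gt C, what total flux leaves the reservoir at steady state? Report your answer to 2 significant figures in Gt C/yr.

F = M / τ = 1495 / 40.71 = 36.72 Gt C/yr.

37 Gt C/yr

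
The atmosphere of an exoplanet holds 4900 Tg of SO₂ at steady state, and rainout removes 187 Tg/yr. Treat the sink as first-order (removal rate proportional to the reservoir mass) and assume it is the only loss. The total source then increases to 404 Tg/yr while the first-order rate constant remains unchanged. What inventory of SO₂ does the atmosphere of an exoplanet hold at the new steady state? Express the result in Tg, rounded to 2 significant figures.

11000 Tg

Rate constant k = F/M = 187 / 4900 = 0.03816 yr⁻¹.
At the new steady state, source = k·M_new ⇒ M_new = 404 / 0.03816 = 10590 Tg.
(Equivalently M_new = M × F_new/F_old = 4900 × 404/187.)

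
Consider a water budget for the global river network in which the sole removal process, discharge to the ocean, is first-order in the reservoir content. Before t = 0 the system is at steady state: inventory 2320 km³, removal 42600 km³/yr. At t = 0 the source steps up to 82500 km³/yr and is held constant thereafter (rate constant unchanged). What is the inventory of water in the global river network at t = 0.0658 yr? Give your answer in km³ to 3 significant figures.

3840 km³

Residence time τ = M₀/F₀ = 0.05446 yr. The eventual steady state is M_∞ = M₀·(F₁/F₀) = 2320 × 82500/42600 = 4493.0 km³.
The anomaly ΔM(t) = M(t) − M_∞ decays as ΔM₀·e^(−t/τ) with ΔM₀ = 2320 − 4493.0 = −2173 km³.
At t = 0.0658 yr, e^(−t/τ) = e^(−1.208) = 0.2987, so ΔM = −649.1 km³ and M = 4493.0 − 649.1 = 3843.8 km³.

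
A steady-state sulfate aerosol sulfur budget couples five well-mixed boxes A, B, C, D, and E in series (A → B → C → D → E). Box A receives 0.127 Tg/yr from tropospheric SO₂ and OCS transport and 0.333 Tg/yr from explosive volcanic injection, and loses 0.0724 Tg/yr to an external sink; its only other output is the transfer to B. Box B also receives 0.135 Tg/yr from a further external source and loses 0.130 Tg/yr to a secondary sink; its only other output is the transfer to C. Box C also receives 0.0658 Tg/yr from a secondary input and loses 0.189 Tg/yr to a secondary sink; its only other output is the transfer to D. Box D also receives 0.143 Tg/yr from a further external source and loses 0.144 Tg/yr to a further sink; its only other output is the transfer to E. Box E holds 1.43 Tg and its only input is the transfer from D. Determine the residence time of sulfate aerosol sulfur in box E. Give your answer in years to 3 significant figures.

Box A: F(A→B) = (0.127 + 0.333) − 0.0724 = 0.38760 Tg/yr.
Box B: F(B→C) = (0.38760 + 0.135) − 0.130 = 0.39260 Tg/yr.
Box C: F(C→D) = (0.39260 + 0.0658) − 0.189 = 0.26940 Tg/yr.
Box D: F(D→E) = (0.26940 + 0.143) − 0.144 = 0.26840 Tg/yr.
Box E throughput = its input = 0.26840 Tg/yr; τ = 1.43 / 0.26840 = 5.328 yr.

5.33 yr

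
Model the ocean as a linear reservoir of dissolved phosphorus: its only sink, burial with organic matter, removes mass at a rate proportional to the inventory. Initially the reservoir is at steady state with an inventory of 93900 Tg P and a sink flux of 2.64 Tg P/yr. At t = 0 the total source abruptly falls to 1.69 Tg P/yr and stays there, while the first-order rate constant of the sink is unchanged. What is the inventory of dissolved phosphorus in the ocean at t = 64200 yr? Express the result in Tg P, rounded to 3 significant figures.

The sink rate constant is k = F₀/M₀ = 2.64/93900 = 2.812×10^-5 yr⁻¹.
Solving dM/dt = F₁ − kM with M(0) = M₀ gives M(t) = F₁/k + (M₀ − F₁/k)·e^(−kt).
F₁/k = 1.69/2.812×10^-5 = 60110 Tg P; kt = 2.812×10^-5 × 64200 = 1.805, e^(−kt) = 0.1645.
M(64200) = 60110 + (93900 − 60110) × 0.1645 = 60110 + 5558 = 65668 Tg P.

65700 Tg P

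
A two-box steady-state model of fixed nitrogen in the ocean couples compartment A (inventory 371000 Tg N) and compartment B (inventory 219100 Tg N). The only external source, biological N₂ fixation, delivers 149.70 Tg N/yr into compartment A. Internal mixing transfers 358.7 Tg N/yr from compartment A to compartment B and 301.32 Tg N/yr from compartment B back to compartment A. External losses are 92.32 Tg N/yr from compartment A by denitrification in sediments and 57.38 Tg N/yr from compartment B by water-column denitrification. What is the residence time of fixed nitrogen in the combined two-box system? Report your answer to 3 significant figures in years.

3940 yr

Treat the two boxes together as one reservoir: the mixing fluxes between them are internal recycling, so τ = ΣM / Σ(external losses).
M_total = 371000 + 219100 = 590100 Tg N.
ΣF_external_out = 92.32 + 57.38 = 149.70 Tg N/yr.
τ = M_total / ΣF_ext = 590100 / 149.70 = 3942 yr.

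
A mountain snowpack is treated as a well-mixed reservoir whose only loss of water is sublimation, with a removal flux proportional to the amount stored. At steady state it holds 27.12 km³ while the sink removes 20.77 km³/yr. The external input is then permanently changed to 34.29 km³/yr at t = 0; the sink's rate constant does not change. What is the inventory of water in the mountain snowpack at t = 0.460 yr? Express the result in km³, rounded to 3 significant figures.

32.4 km³

τ = M₀/F₀ = 27.12/20.77 = 1.306 yr; rate constant k = 1/τ.
New steady state M_∞ = F₁/k = F₁·τ = 34.29 × 1.306 = 44.773 km³.
M(t) = M_∞ + (M₀ − M_∞)·e^(−t/τ); t/τ = 0.460/1.306 = 0.3523, so e^(−t/τ) = 0.7031.
M(t) = 44.773 − 17.65 × 0.7031 = 32.362 km³.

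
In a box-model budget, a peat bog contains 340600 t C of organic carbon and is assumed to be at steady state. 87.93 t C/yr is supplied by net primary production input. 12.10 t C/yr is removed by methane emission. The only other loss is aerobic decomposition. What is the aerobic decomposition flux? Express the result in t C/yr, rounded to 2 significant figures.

76 t C/yr

At steady state ΣF_in = ΣF_out.
ΣF_in = 87.930 t C/yr.
Aerobic decomposition flux = ΣF_in − (12.10) = 87.930 − 12.10 = 75.83 t C/yr.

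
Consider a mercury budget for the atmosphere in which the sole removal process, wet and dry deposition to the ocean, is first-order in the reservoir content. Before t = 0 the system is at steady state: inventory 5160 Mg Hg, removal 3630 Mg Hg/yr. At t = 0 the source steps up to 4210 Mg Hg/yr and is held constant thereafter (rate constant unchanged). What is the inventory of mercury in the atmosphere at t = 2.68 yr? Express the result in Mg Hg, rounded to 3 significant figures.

5860 Mg Hg

τ = M₀/F₀ = 5160/3630 = 1.421 yr; rate constant k = 1/τ.
New steady state M_∞ = F₁/k = F₁·τ = 4210 × 1.421 = 5984.5 Mg Hg.
M(t) = M_∞ + (M₀ − M_∞)·e^(−t/τ); t/τ = 2.68/1.421 = 1.885, so e^(−t/τ) = 0.1518.
M(t) = 5984.5 − 824.5 × 0.1518 = 5859.3 Mg Hg.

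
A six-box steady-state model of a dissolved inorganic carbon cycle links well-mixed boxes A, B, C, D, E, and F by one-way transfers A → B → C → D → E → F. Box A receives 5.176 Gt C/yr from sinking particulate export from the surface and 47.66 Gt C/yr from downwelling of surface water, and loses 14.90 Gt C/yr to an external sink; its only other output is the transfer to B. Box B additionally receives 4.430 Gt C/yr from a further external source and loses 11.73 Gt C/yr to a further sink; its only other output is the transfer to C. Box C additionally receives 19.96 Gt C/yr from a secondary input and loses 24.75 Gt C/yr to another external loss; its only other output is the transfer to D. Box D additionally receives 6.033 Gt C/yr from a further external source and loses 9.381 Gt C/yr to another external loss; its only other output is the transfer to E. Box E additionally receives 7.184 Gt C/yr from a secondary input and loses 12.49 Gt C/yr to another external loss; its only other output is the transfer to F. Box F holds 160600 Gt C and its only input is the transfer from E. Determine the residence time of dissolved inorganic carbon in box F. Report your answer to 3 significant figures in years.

9340 yr

Box A: F(A→B) = (5.176 + 47.66) − 14.90 = 37.936 Gt C/yr.
Box B: F(B→C) = (37.936 + 4.430) − 11.73 = 30.636 Gt C/yr.
Box C: F(C→D) = (30.636 + 19.96) − 24.75 = 25.846 Gt C/yr.
Box D: F(D→E) = (25.846 + 6.033) − 9.381 = 22.498 Gt C/yr.
Box E: F(E→F) = (22.498 + 7.184) − 12.49 = 17.192 Gt C/yr.
Box F throughput = its input = 17.192 Gt C/yr; τ = 160600 / 17.192 = 9342 yr.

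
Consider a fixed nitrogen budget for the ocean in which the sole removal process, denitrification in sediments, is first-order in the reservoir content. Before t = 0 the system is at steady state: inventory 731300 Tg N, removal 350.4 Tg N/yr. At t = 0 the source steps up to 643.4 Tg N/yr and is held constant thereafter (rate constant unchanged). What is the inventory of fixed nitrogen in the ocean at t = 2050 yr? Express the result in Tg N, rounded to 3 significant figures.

Residence time τ = M₀/F₀ = 2087 yr. The eventual steady state is M_∞ = M₀·(F₁/F₀) = 731300 × 643.4/350.4 = 1.3428×10^6 Tg N.
The anomaly ΔM(t) = M(t) − M_∞ decays as ΔM₀·e^(−t/τ) with ΔM₀ = 731300 − 1.3428×10^6 = −611500 Tg N.
At t = 2050 yr, e^(−t/τ) = e^(−0.9823) = 0.3745, so ΔM = −229000 Tg N and M = 1.3428×10^6 − 229000 = 1.1138×10^6 Tg N.

1.11×10^6 Tg N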